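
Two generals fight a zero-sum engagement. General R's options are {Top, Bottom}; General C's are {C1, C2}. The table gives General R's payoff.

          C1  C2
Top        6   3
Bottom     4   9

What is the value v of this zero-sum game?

21/4

Row minima: Top → 3, Bottom → 4; maximin = 4.
Column maxima: C1 → 6, C2 → 9; minimax = 6.
4 ≠ 6, so there is no saddle point; optimal play is mixed.
Let General R play Top with probability p. Expected payoff against C1: 6p + 4(1−p) = 2p + 4; against C2: 3p + 9(1−p) = −6p + 9.
Setting these equal: 2p + 4 = −6p + 9 ⇒ 8p = 5 ⇒ p = 5/8, and the value is (2)·(5/8) + 4 = 21/4.
For General C: with q = P(C1), equating Top's and Bottom's payoffs gives 3q + 3 = −5q + 9 ⇒ q = 3/4.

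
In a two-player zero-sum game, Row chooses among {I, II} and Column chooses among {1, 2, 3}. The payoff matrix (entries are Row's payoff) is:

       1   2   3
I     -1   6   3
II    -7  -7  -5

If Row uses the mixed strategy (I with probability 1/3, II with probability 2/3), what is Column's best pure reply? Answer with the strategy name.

If Column plays 1, Row's expected payoff is (1/3)·(-1) + (2/3)·(-7) = -5.
If Column plays 2, Row's expected payoff is (1/3)·6 + (2/3)·(-7) = -8/3.
If Column plays 3, Row's expected payoff is (1/3)·3 + (2/3)·(-5) = -7/3.
Column minimizes Row's payoff; the smallest is -5, so the best response is 1.

1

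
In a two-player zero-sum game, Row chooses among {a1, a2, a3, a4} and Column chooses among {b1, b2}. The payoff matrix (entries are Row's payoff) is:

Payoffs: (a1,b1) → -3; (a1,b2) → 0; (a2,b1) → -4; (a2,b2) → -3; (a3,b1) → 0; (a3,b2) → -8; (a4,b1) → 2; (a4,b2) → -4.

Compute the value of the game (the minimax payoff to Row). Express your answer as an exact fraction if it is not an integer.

-4/3

Row minima: a1 → -3, a2 → -4, a3 → -8, a4 → -4; maximin = -3.
Column maxima: b1 → 2, b2 → 0; minimax = 0.
-3 ≠ 0, so there is no saddle point; optimal play is mixed.
a2 is strictly dominated by a1, so Row never plays it.
a3 is strictly dominated by a4, so Row never plays it.
On the remaining 2×2 (a1, a4 vs b1, b2):
Let Row play a1 with probability p. Expected payoff against b1: (-3)p + 2(1−p) = −5p + 2; against b2: 0p + (-4)(1−p) = 4p − 4.
Setting these equal: −5p + 2 = 4p − 4 ⇒ −9p = -6 ⇒ p = 2/3, and the value is (-5)·(2/3) + 2 = -4/3.
For Column: with q = P(b1), equating a1's and a4's payoffs gives −3q = 6q − 4 ⇒ q = 4/9.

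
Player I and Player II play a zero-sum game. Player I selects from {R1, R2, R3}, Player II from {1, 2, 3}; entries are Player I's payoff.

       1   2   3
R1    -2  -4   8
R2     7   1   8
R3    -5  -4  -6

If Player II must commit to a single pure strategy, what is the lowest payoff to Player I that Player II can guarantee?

1

Column maxima: 1 → 7, 2 → 1, 3 → 8.
The smallest of these is 1.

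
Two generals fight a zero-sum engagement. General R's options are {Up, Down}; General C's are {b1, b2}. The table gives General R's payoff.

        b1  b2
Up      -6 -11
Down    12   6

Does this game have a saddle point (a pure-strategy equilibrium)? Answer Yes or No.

Yes

Row minima: Up → -11, Down → 6; maximin = 6.
Column maxima: b1 → 12, b2 → 6; minimax = 6.
maximin = minimax = 6, so a saddle point exists.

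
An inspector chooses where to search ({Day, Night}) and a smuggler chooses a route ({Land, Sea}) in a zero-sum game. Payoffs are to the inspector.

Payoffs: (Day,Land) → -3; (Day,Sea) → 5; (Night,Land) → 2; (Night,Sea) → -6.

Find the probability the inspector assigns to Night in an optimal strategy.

Row minima: Day → -3, Night → -6; maximin = -3.
Column maxima: Land → 2, Sea → 5; minimax = 2.
-3 ≠ 2, so there is no saddle point; optimal play is mixed.
Let the inspector play Day with probability p. Expected payoff against Land: (-3)p + 2(1−p) = −5p + 2; against Sea: 5p + (-6)(1−p) = 11p − 6.
Setting these equal: −5p + 2 = 11p − 6 ⇒ −16p = -8 ⇒ p = 1/2, and the value is (-5)·(1/2) + 2 = -1/2.
For the smuggler: with q = P(Land), equating Day's and Night's payoffs gives −8q + 5 = 8q − 6 ⇒ q = 11/16.

1/2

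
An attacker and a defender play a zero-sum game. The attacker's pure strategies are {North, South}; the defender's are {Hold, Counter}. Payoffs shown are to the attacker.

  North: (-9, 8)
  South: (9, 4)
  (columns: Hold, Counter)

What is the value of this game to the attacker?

Row minima: North → -9, South → 4; maximin = 4.
Column maxima: Hold → 9, Counter → 8; minimax = 8.
4 ≠ 8, so there is no saddle point; optimal play is mixed.
Let the attacker play North with probability p. Expected payoff against Hold: (-9)p + 9(1−p) = −18p + 9; against Counter: 8p + 4(1−p) = 4p + 4.
Setting these equal: −18p + 9 = 4p + 4 ⇒ −22p = -5 ⇒ p = 5/22, and the value is (-18)·(5/22) + 9 = 54/11.
For the defender: with q = P(Hold), equating North's and South's payoffs gives −17q + 8 = 5q + 4 ⇒ q = 2/11.

54/11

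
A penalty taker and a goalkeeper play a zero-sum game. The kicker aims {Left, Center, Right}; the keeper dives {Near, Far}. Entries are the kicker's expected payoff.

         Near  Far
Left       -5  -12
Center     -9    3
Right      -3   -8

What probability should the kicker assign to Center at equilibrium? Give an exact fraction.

5/17

Row minima: Left → -12, Center → -9, Right → -8; maximin = -8.
Column maxima: Near → -3, Far → 3; minimax = -3.
-8 ≠ -3, so there is no saddle point; optimal play is mixed.
Left is strictly dominated by Right, so the kicker never plays it.
On the remaining 2×2 (Center, Right vs Near, Far):
Let the kicker play Center with probability p. Expected payoff against Near: (-9)p + (-3)(1−p) = −6p − 3; against Far: 3p + (-8)(1−p) = 11p − 8.
Setting these equal: −6p − 3 = 11p − 8 ⇒ −17p = -5 ⇒ p = 5/17, and the value is (-6)·(5/17) − 3 = -81/17.
For the keeper: with q = P(Near), equating Center's and Right's payoffs gives −12q + 3 = 5q − 8 ⇒ q = 11/17.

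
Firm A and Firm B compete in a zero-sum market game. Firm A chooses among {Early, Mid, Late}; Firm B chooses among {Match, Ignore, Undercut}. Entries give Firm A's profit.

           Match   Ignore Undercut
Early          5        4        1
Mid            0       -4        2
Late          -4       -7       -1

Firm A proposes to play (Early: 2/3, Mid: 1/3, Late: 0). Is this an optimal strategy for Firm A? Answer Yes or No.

Yes

Against Match this mix gives (2/3)·5 + (1/3)·0 = 10/3.
Against Ignore this mix gives (2/3)·4 + (1/3)·(-4) = 4/3.
Against Undercut this mix gives (2/3)·1 + (1/3)·2 = 4/3.
All of Firm B's active replies (Ignore, Undercut) yield 4/3, and no column does worse for Firm A. The mix makes Firm B indifferent and guarantees 4/3, so it is optimal.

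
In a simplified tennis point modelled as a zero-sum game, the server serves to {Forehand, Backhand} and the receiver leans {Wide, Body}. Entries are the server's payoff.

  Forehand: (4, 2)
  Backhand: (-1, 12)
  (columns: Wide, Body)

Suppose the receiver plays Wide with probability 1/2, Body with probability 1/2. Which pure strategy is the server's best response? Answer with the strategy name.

Expected payoff of Forehand: (1/2)·4 + (1/2)·2 = 3.
Expected payoff of Backhand: (1/2)·(-1) + (1/2)·12 = 11/2.
The largest is 11/2, so the server's best response is Backhand.

Backhand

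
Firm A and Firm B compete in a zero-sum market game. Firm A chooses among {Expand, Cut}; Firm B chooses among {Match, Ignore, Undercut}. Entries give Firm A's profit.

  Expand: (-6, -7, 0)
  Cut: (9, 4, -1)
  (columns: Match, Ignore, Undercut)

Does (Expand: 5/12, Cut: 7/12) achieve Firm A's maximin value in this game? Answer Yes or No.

Yes

Against Match this mix gives (5/12)·(-6) + (7/12)·9 = 11/4.
Against Ignore this mix gives (5/12)·(-7) + (7/12)·4 = -7/12.
Against Undercut this mix gives (5/12)·0 + (7/12)·(-1) = -7/12.
All of Firm B's active replies (Ignore, Undercut) yield -7/12, and no column does worse for Firm A. The mix makes Firm B indifferent and guarantees -7/12, so it is optimal.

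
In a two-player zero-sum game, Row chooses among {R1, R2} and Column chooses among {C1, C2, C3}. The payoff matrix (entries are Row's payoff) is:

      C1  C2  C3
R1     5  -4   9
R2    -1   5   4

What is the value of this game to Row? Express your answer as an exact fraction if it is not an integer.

7/5

Row minima: R1 → -4, R2 → -1; maximin = -1.
Column maxima: C1 → 5, C2 → 5, C3 → 9; minimax = 5.
-1 ≠ 5, so there is no saddle point; optimal play is mixed.
C3 is strictly dominated by C1 (it gives Row strictly more in every row), so Column never plays it.
On the remaining 2×2 (R1, R2 vs C1, C2):
Let Row play R1 with probability p. Expected payoff against C1: 5p + (-1)(1−p) = 6p − 1; against C2: (-4)p + 5(1−p) = −9p + 5.
Setting these equal: 6p − 1 = −9p + 5 ⇒ 15p = 6 ⇒ p = 2/5, and the value is (6)·(2/5) − 1 = 7/5.
For Column: with q = P(C1), equating R1's and R2's payoffs gives 9q − 4 = −6q + 5 ⇒ q = 3/5.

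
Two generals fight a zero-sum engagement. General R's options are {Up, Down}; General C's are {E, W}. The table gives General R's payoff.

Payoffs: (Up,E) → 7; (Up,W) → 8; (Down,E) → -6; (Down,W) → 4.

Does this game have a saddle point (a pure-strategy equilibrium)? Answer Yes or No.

Row minima: Up → 7, Down → -6; maximin = 7.
Column maxima: E → 7, W → 8; minimax = 7.
maximin = minimax = 7, so a saddle point exists.

Yes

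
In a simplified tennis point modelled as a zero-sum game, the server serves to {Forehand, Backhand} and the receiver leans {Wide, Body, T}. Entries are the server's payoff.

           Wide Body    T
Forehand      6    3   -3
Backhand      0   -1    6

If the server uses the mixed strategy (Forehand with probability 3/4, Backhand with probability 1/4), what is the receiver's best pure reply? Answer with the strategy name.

T

If the receiver plays Wide, the server's expected payoff is (3/4)·6 + (1/4)·0 = 9/2.
If the receiver plays Body, the server's expected payoff is (3/4)·3 + (1/4)·(-1) = 2.
If the receiver plays T, the server's expected payoff is (3/4)·(-3) + (1/4)·6 = -3/4.
The receiver minimizes the server's payoff; the smallest is -3/4, so the best response is T.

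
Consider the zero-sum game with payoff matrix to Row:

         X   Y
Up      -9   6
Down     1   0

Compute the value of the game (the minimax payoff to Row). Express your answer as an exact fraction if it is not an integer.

3/8

Row minima: Up → -9, Down → 0; maximin = 0.
Column maxima: X → 1, Y → 6; minimax = 1.
0 ≠ 1, so there is no saddle point; optimal play is mixed.
Let Row play Up with probability p. Expected payoff against X: (-9)p + 1(1−p) = −10p + 1; against Y: 6p + 0(1−p) = 6p.
Setting these equal: −10p + 1 = 6p ⇒ −16p = -1 ⇒ p = 1/16, and the value is (-10)·(1/16) + 1 = 3/8.
For Column: with q = P(X), equating Up's and Down's payoffs gives −15q + 6 = q ⇒ q = 3/8.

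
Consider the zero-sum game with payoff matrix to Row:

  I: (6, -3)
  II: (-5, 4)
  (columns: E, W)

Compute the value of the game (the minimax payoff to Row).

1/2

Row minima: I → -3, II → -5; maximin = -3.
Column maxima: E → 6, W → 4; minimax = 4.
-3 ≠ 4, so there is no saddle point; optimal play is mixed.
Let Row play I with probability p. Expected payoff against E: 6p + (-5)(1−p) = 11p − 5; against W: (-3)p + 4(1−p) = −7p + 4.
Setting these equal: 11p − 5 = −7p + 4 ⇒ 18p = 9 ⇒ p = 1/2, and the value is (11)·(1/2) − 5 = 1/2.
For Column: with q = P(E), equating I's and II's payoffs gives 9q − 3 = −9q + 4 ⇒ q = 7/18.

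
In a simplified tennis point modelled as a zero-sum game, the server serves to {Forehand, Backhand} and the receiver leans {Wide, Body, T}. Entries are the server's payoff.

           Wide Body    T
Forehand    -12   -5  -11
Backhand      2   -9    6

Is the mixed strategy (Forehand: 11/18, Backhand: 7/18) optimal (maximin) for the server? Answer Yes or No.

Against Wide this mix gives (11/18)·(-12) + (7/18)·2 = -59/9.
Against Body this mix gives (11/18)·(-5) + (7/18)·(-9) = -59/9.
Against T this mix gives (11/18)·(-11) + (7/18)·6 = -79/18.
All of the receiver's active replies (Wide, Body) yield -59/9, and no column does worse for the server. The mix makes the receiver indifferent and guarantees -59/9, so it is optimal.

Yes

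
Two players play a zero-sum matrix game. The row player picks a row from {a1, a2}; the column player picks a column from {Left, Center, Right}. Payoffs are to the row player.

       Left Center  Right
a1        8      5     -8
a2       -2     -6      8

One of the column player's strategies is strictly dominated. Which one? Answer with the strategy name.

Left

Center holds the row player's payoff strictly below Left in every row: 5 < 8, -6 < -2.
So Left is strictly dominated for the column player.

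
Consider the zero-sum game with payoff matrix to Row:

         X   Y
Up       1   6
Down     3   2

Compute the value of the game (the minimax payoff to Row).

Row minima: Up → 1, Down → 2; maximin = 2.
Column maxima: X → 3, Y → 6; minimax = 3.
2 ≠ 3, so there is no saddle point; optimal play is mixed.
Let Row play Up with probability p. Expected payoff against X: 1p + 3(1−p) = −2p + 3; against Y: 6p + 2(1−p) = 4p + 2.
Setting these equal: −2p + 3 = 4p + 2 ⇒ −6p = -1 ⇒ p = 1/6, and the value is (-2)·(1/6) + 3 = 8/3.
For Column: with q = P(X), equating Up's and Down's payoffs gives −5q + 6 = q + 2 ⇒ q = 2/3.

8/3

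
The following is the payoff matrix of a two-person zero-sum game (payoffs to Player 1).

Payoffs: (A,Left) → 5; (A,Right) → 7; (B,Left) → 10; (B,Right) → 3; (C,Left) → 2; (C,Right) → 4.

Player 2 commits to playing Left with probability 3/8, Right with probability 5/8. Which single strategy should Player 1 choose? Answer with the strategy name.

Expected payoff of A: (3/8)·5 + (5/8)·7 = 25/4.
Expected payoff of B: (3/8)·10 + (5/8)·3 = 45/8.
Expected payoff of C: (3/8)·2 + (5/8)·4 = 13/4.
The largest is 25/4, so Player 1's best response is A.

A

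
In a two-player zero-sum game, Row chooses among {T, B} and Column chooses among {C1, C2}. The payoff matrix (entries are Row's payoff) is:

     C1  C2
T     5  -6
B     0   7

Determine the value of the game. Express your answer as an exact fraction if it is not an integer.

Row minima: T → -6, B → 0; maximin = 0.
Column maxima: C1 → 5, C2 → 7; minimax = 5.
0 ≠ 5, so there is no saddle point; optimal play is mixed.
Let Row play T with probability p. Expected payoff against C1: 5p + 0(1−p) = 5p; against C2: (-6)p + 7(1−p) = −13p + 7.
Setting these equal: 5p = −13p + 7 ⇒ 18p = 7 ⇒ p = 7/18, and the value is (5)·(7/18) = 35/18.
For Column: with q = P(C1), equating T's and B's payoffs gives 11q − 6 = −7q + 7 ⇒ q = 13/18.

35/18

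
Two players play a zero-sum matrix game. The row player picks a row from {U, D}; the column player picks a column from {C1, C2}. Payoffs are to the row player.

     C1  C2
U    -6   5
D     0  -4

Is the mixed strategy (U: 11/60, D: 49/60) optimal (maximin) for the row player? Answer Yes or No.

Against C1 this mix gives (11/60)·(-6) + (49/60)·0 = -11/10.
Against C2 this mix gives (11/60)·5 + (49/60)·(-4) = -47/20.
The column player will play C2, holding the row player to -47/20. Shifting weight toward the row that does better against C2 would raise this floor (the equalizing mix achieves -8/5 against both C2 and C1), so the proposed strategy is not optimal.

No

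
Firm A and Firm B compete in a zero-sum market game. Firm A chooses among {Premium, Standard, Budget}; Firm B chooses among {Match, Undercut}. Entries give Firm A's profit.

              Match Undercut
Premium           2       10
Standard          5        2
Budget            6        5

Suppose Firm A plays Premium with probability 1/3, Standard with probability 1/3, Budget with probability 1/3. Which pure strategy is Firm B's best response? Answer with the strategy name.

Match

If Firm B plays Match, Firm A's expected payoff is (1/3)·2 + (1/3)·5 + (1/3)·6 = 13/3.
If Firm B plays Undercut, Firm A's expected payoff is (1/3)·10 + (1/3)·2 + (1/3)·5 = 17/3.
Firm B minimizes Firm A's payoff; the smallest is 13/3, so the best response is Match.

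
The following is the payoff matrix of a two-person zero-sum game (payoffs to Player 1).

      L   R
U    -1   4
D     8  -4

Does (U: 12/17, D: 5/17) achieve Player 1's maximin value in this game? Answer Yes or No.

Against L this mix gives (12/17)·(-1) + (5/17)·8 = 28/17.
Against R this mix gives (12/17)·4 + (5/17)·(-4) = 28/17.
All of Player 2's active replies (L, R) yield 28/17, and no column does worse for Player 1. The mix makes Player 2 indifferent and guarantees 28/17, so it is optimal.

Yes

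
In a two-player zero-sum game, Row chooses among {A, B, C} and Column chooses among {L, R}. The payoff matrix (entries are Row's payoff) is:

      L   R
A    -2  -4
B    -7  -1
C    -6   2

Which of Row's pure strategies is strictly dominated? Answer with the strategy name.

B

C gives a strictly higher payoff than B against every column: -6 > -7, 2 > -1.
So B is strictly dominated and Row never plays it.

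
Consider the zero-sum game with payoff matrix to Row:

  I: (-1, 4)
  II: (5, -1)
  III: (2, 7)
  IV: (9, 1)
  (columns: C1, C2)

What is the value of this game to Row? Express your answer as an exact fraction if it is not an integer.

Row minima: I → -1, II → -1, III → 2, IV → 1; maximin = 2.
Column maxima: C1 → 9, C2 → 7; minimax = 7.
2 ≠ 7, so there is no saddle point; optimal play is mixed.
I is strictly dominated by III, so Row never plays it.
II is strictly dominated by IV, so Row never plays it.
On the remaining 2×2 (III, IV vs C1, C2):
Let Row play III with probability p. Expected payoff against C1: 2p + 9(1−p) = −7p + 9; against C2: 7p + 1(1−p) = 6p + 1.
Setting these equal: −7p + 9 = 6p + 1 ⇒ −13p = -8 ⇒ p = 8/13, and the value is (-7)·(8/13) + 9 = 61/13.
For Column: with q = P(C1), equating III's and IV's payoffs gives −5q + 7 = 8q + 1 ⇒ q = 6/13.

61/13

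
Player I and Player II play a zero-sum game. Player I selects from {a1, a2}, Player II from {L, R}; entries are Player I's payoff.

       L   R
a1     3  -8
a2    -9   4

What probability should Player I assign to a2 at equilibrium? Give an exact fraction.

Row minima: a1 → -8, a2 → -9; maximin = -8.
Column maxima: L → 3, R → 4; minimax = 3.
-8 ≠ 3, so there is no saddle point; optimal play is mixed.
Let Player I play a1 with probability p. Expected payoff against L: 3p + (-9)(1−p) = 12p − 9; against R: (-8)p + 4(1−p) = −12p + 4.
Setting these equal: 12p − 9 = −12p + 4 ⇒ 24p = 13 ⇒ p = 13/24, and the value is (12)·(13/24) − 9 = -5/2.
For Player II: with q = P(L), equating a1's and a2's payoffs gives 11q − 8 = −13q + 4 ⇒ q = 1/2.

11/24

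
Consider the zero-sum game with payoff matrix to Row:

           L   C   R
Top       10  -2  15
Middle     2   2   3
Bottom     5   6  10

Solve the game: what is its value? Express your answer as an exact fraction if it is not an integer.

Row minima: Top → -2, Middle → 2, Bottom → 5; maximin = 5.
Column maxima: L → 10, C → 6, R → 15; minimax = 6.
5 ≠ 6, so there is no saddle point; optimal play is mixed.
Middle is strictly dominated by Bottom, so Row never plays it.
R is strictly dominated by L (it gives Row strictly more in every row), so Column never plays it.
On the remaining 2×2 (Top, Bottom vs L, C):
Let Row play Top with probability p. Expected payoff against L: 10p + 5(1−p) = 5p + 5; against C: (-2)p + 6(1−p) = −8p + 6.
Setting these equal: 5p + 5 = −8p + 6 ⇒ 13p = 1 ⇒ p = 1/13, and the value is (5)·(1/13) + 5 = 70/13.
For Column: with q = P(L), equating Top's and Bottom's payoffs gives 12q − 2 = −q + 6 ⇒ q = 8/13.

70/13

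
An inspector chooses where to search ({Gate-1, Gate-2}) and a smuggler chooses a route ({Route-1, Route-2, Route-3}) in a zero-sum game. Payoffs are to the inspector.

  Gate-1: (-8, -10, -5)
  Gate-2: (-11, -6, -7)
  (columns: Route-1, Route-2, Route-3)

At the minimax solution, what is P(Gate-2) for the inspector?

Row minima: Gate-1 → -10, Gate-2 → -11; maximin = -10.
Column maxima: Route-1 → -8, Route-2 → -6, Route-3 → -5; minimax = -8.
-10 ≠ -8, so there is no saddle point; optimal play is mixed.
Route-3 is strictly dominated by Route-1 (it gives the inspector strictly more in every row), so the smuggler never plays it.
On the remaining 2×2 (Gate-1, Gate-2 vs Route-1, Route-2):
Let the inspector play Gate-1 with probability p. Expected payoff against Route-1: (-8)p + (-11)(1−p) = 3p − 11; against Route-2: (-10)p + (-6)(1−p) = −4p − 6.
Setting these equal: 3p − 11 = −4p − 6 ⇒ 7p = 5 ⇒ p = 5/7, and the value is (3)·(5/7) − 11 = -62/7.
For the smuggler: with q = P(Route-1), equating Gate-1's and Gate-2's payoffs gives 2q − 10 = −5q − 6 ⇒ q = 4/7.

2/7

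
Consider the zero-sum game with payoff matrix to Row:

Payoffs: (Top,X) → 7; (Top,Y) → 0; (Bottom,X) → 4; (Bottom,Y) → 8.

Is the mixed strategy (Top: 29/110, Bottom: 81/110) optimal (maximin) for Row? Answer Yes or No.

No

Against X this mix gives (29/110)·7 + (81/110)·4 = 527/110.
Against Y this mix gives (29/110)·0 + (81/110)·8 = 324/55.
Column will play X, holding Row to 527/110. Shifting weight toward the row that does better against X would raise this floor (the equalizing mix achieves 56/11 against both X and Y), so the proposed strategy is not optimal.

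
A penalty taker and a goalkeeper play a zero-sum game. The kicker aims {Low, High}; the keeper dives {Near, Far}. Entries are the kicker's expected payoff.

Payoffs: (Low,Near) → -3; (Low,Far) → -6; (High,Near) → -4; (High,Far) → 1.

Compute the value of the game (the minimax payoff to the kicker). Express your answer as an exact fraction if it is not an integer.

Row minima: Low → -6, High → -4; maximin = -4.
Column maxima: Near → -3, Far → 1; minimax = -3.
-4 ≠ -3, so there is no saddle point; optimal play is mixed.
Let the kicker play Low with probability p. Expected payoff against Near: (-3)p + (-4)(1−p) = p − 4; against Far: (-6)p + 1(1−p) = −7p + 1.
Setting these equal: p − 4 = −7p + 1 ⇒ 8p = 5 ⇒ p = 5/8, and the value is (1)·(5/8) − 4 = -27/8.
For the keeper: with q = P(Near), equating Low's and High's payoffs gives 3q − 6 = −5q + 1 ⇒ q = 7/8.

-27/8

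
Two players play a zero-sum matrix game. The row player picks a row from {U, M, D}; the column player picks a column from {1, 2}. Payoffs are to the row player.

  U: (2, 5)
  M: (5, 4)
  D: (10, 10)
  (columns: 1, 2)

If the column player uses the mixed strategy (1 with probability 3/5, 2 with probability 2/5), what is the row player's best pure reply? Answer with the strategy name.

Expected payoff of U: (3/5)·2 + (2/5)·5 = 16/5.
Expected payoff of M: (3/5)·5 + (2/5)·4 = 23/5.
Expected payoff of D: (3/5)·10 + (2/5)·10 = 10.
The largest is 10, so the row player's best response is D.

D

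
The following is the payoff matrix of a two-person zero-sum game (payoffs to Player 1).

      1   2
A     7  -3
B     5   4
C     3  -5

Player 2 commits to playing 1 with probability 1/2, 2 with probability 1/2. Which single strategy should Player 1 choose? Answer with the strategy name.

Expected payoff of A: (1/2)·7 + (1/2)·(-3) = 2.
Expected payoff of B: (1/2)·5 + (1/2)·4 = 9/2.
Expected payoff of C: (1/2)·3 + (1/2)·(-5) = -1.
The largest is 9/2, so Player 1's best response is B.

B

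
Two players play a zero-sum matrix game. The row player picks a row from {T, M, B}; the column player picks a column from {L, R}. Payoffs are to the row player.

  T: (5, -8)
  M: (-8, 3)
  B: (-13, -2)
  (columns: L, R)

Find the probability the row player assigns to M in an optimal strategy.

Row minima: T → -8, M → -8, B → -13; maximin = -8.
Column maxima: L → 5, R → 3; minimax = 3.
-8 ≠ 3, so there is no saddle point; optimal play is mixed.
B is strictly dominated by M, so the row player never plays it.
On the remaining 2×2 (T, M vs L, R):
Let the row player play T with probability p. Expected payoff against L: 5p + (-8)(1−p) = 13p − 8; against R: (-8)p + 3(1−p) = −11p + 3.
Setting these equal: 13p − 8 = −11p + 3 ⇒ 24p = 11 ⇒ p = 11/24, and the value is (13)·(11/24) − 8 = -49/24.
For the column player: with q = P(L), equating T's and M's payoffs gives 13q − 8 = −11q + 3 ⇒ q = 11/24.

13/24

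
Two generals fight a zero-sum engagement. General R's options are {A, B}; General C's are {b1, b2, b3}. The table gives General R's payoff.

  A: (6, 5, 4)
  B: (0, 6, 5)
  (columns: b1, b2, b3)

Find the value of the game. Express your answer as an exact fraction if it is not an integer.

Row minima: A → 4, B → 0; maximin = 4.
Column maxima: b1 → 6, b2 → 6, b3 → 5; minimax = 5.
4 ≠ 5, so there is no saddle point; optimal play is mixed.
b2 is strictly dominated by b3 (it gives General R strictly more in every row), so General C never plays it.
On the remaining 2×2 (A, B vs b1, b3):
Let General R play A with probability p. Expected payoff against b1: 6p + 0(1−p) = 6p; against b3: 4p + 5(1−p) = −p + 5.
Setting these equal: 6p = −p + 5 ⇒ 7p = 5 ⇒ p = 5/7, and the value is (6)·(5/7) = 30/7.
For General C: with q = P(b1), equating A's and B's payoffs gives 2q + 4 = −5q + 5 ⇒ q = 1/7.

30/7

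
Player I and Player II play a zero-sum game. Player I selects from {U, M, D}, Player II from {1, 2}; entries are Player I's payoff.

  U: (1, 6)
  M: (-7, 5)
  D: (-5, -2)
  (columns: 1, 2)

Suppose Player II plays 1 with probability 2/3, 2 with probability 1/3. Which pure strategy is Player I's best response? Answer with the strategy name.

U

Expected payoff of U: (2/3)·1 + (1/3)·6 = 8/3.
Expected payoff of M: (2/3)·(-7) + (1/3)·5 = -3.
Expected payoff of D: (2/3)·(-5) + (1/3)·(-2) = -4.
The largest is 8/3, so Player I's best response is U.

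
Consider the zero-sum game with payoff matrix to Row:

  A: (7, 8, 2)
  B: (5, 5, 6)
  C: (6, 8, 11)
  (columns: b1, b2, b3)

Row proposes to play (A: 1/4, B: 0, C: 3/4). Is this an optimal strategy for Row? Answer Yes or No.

Against b1 this mix gives (1/4)·7 + (3/4)·6 = 25/4.
Against b2 this mix gives (1/4)·8 + (3/4)·8 = 8.
Against b3 this mix gives (1/4)·2 + (3/4)·11 = 35/4.
Column will play b1, holding Row to 25/4. Shifting weight toward the row that does better against b1 would raise this floor (the equalizing mix achieves 13/2 against both b1 and b3), so the proposed strategy is not optimal.

No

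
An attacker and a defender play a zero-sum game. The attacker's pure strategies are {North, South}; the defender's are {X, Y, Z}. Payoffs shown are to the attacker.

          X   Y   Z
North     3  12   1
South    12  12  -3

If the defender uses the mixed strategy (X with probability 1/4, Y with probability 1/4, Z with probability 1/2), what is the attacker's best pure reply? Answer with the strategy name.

South

Expected payoff of North: (1/4)·3 + (1/4)·12 + (1/2)·1 = 17/4.
Expected payoff of South: (1/4)·12 + (1/4)·12 + (1/2)·(-3) = 9/2.
The largest is 9/2, so the attacker's best response is South.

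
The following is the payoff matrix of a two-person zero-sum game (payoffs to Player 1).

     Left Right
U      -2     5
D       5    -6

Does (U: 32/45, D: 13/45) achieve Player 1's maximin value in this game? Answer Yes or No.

Against Left this mix gives (32/45)·(-2) + (13/45)·5 = 1/45.
Against Right this mix gives (32/45)·5 + (13/45)·(-6) = 82/45.
Player 2 will play Left, holding Player 1 to 1/45. Shifting weight toward the row that does better against Left would raise this floor (the equalizing mix achieves 13/18 against both Left and Right), so the proposed strategy is not optimal.

No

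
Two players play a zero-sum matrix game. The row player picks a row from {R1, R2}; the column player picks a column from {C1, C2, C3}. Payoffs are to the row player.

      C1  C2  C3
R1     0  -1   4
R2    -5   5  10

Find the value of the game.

Row minima: R1 → -1, R2 → -5; maximin = -1.
Column maxima: C1 → 0, C2 → 5, C3 → 10; minimax = 0.
-1 ≠ 0, so there is no saddle point; optimal play is mixed.
C3 is strictly dominated by C1 (it gives the row player strictly more in every row), so the column player never plays it.
On the remaining 2×2 (R1, R2 vs C1, C2):
Let the row player play R1 with probability p. Expected payoff against C1: 0p + (-5)(1−p) = 5p − 5; against C2: (-1)p + 5(1−p) = −6p + 5.
Setting these equal: 5p − 5 = −6p + 5 ⇒ 11p = 10 ⇒ p = 10/11, and the value is (5)·(10/11) − 5 = -5/11.
For the column player: with q = P(C1), equating R1's and R2's payoffs gives q − 1 = −10q + 5 ⇒ q = 6/11.

-5/11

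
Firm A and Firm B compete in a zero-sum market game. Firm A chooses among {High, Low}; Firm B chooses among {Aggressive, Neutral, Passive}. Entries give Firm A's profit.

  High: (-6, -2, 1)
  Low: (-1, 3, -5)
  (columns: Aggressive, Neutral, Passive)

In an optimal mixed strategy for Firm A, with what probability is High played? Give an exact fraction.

4/11

Row minima: High → -6, Low → -5; maximin = -5.
Column maxima: Aggressive → -1, Neutral → 3, Passive → 1; minimax = -1.
-5 ≠ -1, so there is no saddle point; optimal play is mixed.
Neutral is strictly dominated by Aggressive (it gives Firm A strictly more in every row), so Firm B never plays it.
On the remaining 2×2 (High, Low vs Aggressive, Passive):
Let Firm A play High with probability p. Expected payoff against Aggressive: (-6)p + (-1)(1−p) = −5p − 1; against Passive: 1p + (-5)(1−p) = 6p − 5.
Setting these equal: −5p − 1 = 6p − 5 ⇒ −11p = -4 ⇒ p = 4/11, and the value is (-5)·(4/11) − 1 = -31/11.
For Firm B: with q = P(Aggressive), equating High's and Low's payoffs gives −7q + 1 = 4q − 5 ⇒ q = 6/11.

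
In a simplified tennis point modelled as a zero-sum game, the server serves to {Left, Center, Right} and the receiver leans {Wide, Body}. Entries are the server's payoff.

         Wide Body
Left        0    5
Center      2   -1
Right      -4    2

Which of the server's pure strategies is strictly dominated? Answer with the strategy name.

Right

Left gives a strictly higher payoff than Right against every column: 0 > -4, 5 > 2.
So Right is strictly dominated and the server never plays it.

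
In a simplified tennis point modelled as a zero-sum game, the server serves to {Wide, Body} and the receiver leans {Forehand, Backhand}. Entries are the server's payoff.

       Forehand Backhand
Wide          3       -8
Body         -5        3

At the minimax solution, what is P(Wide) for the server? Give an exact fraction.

8/19

Row minima: Wide → -8, Body → -5; maximin = -5.
Column maxima: Forehand → 3, Backhand → 3; minimax = 3.
-5 ≠ 3, so there is no saddle point; optimal play is mixed.
Let the server play Wide with probability p. Expected payoff against Forehand: 3p + (-5)(1−p) = 8p − 5; against Backhand: (-8)p + 3(1−p) = −11p + 3.
Setting these equal: 8p − 5 = −11p + 3 ⇒ 19p = 8 ⇒ p = 8/19, and the value is (8)·(8/19) − 5 = -31/19.
For the receiver: with q = P(Forehand), equating Wide's and Body's payoffs gives 11q − 8 = −8q + 3 ⇒ q = 11/19.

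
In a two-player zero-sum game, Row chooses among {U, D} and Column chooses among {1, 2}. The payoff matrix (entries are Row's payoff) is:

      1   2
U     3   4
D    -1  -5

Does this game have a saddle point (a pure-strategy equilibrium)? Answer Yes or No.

Row minima: U → 3, D → -5; maximin = 3.
Column maxima: 1 → 3, 2 → 4; minimax = 3.
maximin = minimax = 3, so a saddle point exists.

Yes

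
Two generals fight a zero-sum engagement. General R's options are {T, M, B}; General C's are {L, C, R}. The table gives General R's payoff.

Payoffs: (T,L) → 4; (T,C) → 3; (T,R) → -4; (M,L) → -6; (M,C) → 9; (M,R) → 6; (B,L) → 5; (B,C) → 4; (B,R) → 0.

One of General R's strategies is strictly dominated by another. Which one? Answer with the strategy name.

T

B gives a strictly higher payoff than T against every column: 5 > 4, 4 > 3, 0 > -4.
So T is strictly dominated and General R never plays it.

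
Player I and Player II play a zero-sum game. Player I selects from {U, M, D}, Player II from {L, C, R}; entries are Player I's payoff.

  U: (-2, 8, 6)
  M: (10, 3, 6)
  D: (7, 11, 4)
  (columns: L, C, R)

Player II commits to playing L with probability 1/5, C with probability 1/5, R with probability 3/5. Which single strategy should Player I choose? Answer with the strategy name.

M

Expected payoff of U: (1/5)·(-2) + (1/5)·8 + (3/5)·6 = 24/5.
Expected payoff of M: (1/5)·10 + (1/5)·3 + (3/5)·6 = 31/5.
Expected payoff of D: (1/5)·7 + (1/5)·11 + (3/5)·4 = 6.
The largest is 31/5, so Player I's best response is M.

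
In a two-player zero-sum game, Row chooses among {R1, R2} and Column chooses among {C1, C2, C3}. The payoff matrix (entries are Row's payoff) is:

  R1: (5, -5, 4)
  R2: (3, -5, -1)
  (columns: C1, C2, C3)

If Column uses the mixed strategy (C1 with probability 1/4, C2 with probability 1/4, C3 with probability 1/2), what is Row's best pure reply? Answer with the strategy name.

Expected payoff of R1: (1/4)·5 + (1/4)·(-5) + (1/2)·4 = 2.
Expected payoff of R2: (1/4)·3 + (1/4)·(-5) + (1/2)·(-1) = -1.
The largest is 2, so Row's best response is R1.

R1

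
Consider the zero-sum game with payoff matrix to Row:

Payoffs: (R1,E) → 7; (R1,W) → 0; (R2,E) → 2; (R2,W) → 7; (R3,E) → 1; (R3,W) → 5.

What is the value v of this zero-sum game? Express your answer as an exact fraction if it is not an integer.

Row minima: R1 → 0, R2 → 2, R3 → 1; maximin = 2.
Column maxima: E → 7, W → 7; minimax = 7.
2 ≠ 7, so there is no saddle point; optimal play is mixed.
R3 is strictly dominated by R2, so Row never plays it.
On the remaining 2×2 (R1, R2 vs E, W):
Let Row play R1 with probability p. Expected payoff against E: 7p + 2(1−p) = 5p + 2; against W: 0p + 7(1−p) = −7p + 7.
Setting these equal: 5p + 2 = −7p + 7 ⇒ 12p = 5 ⇒ p = 5/12, and the value is (5)·(5/12) + 2 = 49/12.
For Column: with q = P(E), equating R1's and R2's payoffs gives 7q = −5q + 7 ⇒ q = 7/12.

49/12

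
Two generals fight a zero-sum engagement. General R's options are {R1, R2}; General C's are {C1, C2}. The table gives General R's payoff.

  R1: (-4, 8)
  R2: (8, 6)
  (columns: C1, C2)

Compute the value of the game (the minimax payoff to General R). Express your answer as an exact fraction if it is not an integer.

Row minima: R1 → -4, R2 → 6; maximin = 6.
Column maxima: C1 → 8, C2 → 8; minimax = 8.
6 ≠ 8, so there is no saddle point; optimal play is mixed.
Let General R play R1 with probability p. Expected payoff against C1: (-4)p + 8(1−p) = −12p + 8; against C2: 8p + 6(1−p) = 2p + 6.
Setting these equal: −12p + 8 = 2p + 6 ⇒ −14p = -2 ⇒ p = 1/7, and the value is (-12)·(1/7) + 8 = 44/7.
For General C: with q = P(C1), equating R1's and R2's payoffs gives −12q + 8 = 2q + 6 ⇒ q = 1/7.

44/7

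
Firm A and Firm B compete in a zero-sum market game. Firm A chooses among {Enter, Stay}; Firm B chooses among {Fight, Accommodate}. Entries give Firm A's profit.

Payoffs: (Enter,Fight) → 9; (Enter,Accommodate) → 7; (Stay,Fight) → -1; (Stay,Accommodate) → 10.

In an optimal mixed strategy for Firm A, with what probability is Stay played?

Row minima: Enter → 7, Stay → -1; maximin = 7.
Column maxima: Fight → 9, Accommodate → 10; minimax = 9.
7 ≠ 9, so there is no saddle point; optimal play is mixed.
Let Firm A play Enter with probability p. Expected payoff against Fight: 9p + (-1)(1−p) = 10p − 1; against Accommodate: 7p + 10(1−p) = −3p + 10.
Setting these equal: 10p − 1 = −3p + 10 ⇒ 13p = 11 ⇒ p = 11/13, and the value is (10)·(11/13) − 1 = 97/13.
For Firm B: with q = P(Fight), equating Enter's and Stay's payoffs gives 2q + 7 = −11q + 10 ⇒ q = 3/13.

2/13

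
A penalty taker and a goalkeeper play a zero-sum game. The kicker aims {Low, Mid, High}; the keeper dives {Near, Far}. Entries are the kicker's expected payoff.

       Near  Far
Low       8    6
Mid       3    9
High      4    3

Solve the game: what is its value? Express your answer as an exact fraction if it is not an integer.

Row minima: Low → 6, Mid → 3, High → 3; maximin = 6.
Column maxima: Near → 8, Far → 9; minimax = 8.
6 ≠ 8, so there is no saddle point; optimal play is mixed.
High is strictly dominated by Low, so the kicker never plays it.
On the remaining 2×2 (Low, Mid vs Near, Far):
Let the kicker play Low with probability p. Expected payoff against Near: 8p + 3(1−p) = 5p + 3; against Far: 6p + 9(1−p) = −3p + 9.
Setting these equal: 5p + 3 = −3p + 9 ⇒ 8p = 6 ⇒ p = 3/4, and the value is (5)·(3/4) + 3 = 27/4.
For the keeper: with q = P(Near), equating Low's and Mid's payoffs gives 2q + 6 = −6q + 9 ⇒ q = 3/8.

27/4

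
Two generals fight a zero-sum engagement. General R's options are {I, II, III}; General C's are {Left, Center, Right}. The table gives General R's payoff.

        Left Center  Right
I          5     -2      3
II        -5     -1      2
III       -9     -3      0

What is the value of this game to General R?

-15/11

Row minima: I → -2, II → -5, III → -9; maximin = -2.
Column maxima: Left → 5, Center → -1, Right → 3; minimax = -1.
-2 ≠ -1, so there is no saddle point; optimal play is mixed.
III is strictly dominated by I, so General R never plays it.
Right is strictly dominated by Center (it gives General R strictly more in every row), so General C never plays it.
On the remaining 2×2 (I, II vs Left, Center):
Let General R play I with probability p. Expected payoff against Left: 5p + (-5)(1−p) = 10p − 5; against Center: (-2)p + (-1)(1−p) = −p − 1.
Setting these equal: 10p − 5 = −p − 1 ⇒ 11p = 4 ⇒ p = 4/11, and the value is (10)·(4/11) − 5 = -15/11.
For General C: with q = P(Left), equating I's and II's payoffs gives 7q − 2 = −4q − 1 ⇒ q = 1/11.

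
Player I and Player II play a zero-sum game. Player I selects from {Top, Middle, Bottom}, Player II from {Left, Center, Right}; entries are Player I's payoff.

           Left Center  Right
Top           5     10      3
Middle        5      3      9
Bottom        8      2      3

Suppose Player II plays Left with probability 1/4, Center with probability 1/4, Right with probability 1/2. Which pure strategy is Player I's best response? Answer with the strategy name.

Middle

Expected payoff of Top: (1/4)·5 + (1/4)·10 + (1/2)·3 = 21/4.
Expected payoff of Middle: (1/4)·5 + (1/4)·3 + (1/2)·9 = 13/2.
Expected payoff of Bottom: (1/4)·8 + (1/4)·2 + (1/2)·3 = 4.
The largest is 13/2, so Player I's best response is Middle.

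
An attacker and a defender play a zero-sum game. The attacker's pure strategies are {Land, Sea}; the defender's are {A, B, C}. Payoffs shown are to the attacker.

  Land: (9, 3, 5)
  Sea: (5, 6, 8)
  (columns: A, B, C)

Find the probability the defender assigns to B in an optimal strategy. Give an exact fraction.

4/7

Row minima: Land → 3, Sea → 5; maximin = 5.
Column maxima: A → 9, B → 6, C → 8; minimax = 6.
5 ≠ 6, so there is no saddle point; optimal play is mixed.
C is strictly dominated by B (it gives the attacker strictly more in every row), so the defender never plays it.
On the remaining 2×2 (Land, Sea vs A, B):
Let the attacker play Land with probability p. Expected payoff against A: 9p + 5(1−p) = 4p + 5; against B: 3p + 6(1−p) = −3p + 6.
Setting these equal: 4p + 5 = −3p + 6 ⇒ 7p = 1 ⇒ p = 1/7, and the value is (4)·(1/7) + 5 = 39/7.
For the defender: with q = P(A), equating Land's and Sea's payoffs gives 6q + 3 = −q + 6 ⇒ q = 3/7.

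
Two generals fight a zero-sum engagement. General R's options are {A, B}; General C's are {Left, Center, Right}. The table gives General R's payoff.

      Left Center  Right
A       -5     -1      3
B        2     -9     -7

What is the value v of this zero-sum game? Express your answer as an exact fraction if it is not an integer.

Row minima: A → -5, B → -9; maximin = -5.
Column maxima: Left → 2, Center → -1, Right → 3; minimax = -1.
-5 ≠ -1, so there is no saddle point; optimal play is mixed.
Right is strictly dominated by Center (it gives General R strictly more in every row), so General C never plays it.
On the remaining 2×2 (A, B vs Left, Center):
Let General R play A with probability p. Expected payoff against Left: (-5)p + 2(1−p) = −7p + 2; against Center: (-1)p + (-9)(1−p) = 8p − 9.
Setting these equal: −7p + 2 = 8p − 9 ⇒ −15p = -11 ⇒ p = 11/15, and the value is (-7)·(11/15) + 2 = -47/15.
For General C: with q = P(Left), equating A's and B's payoffs gives −4q − 1 = 11q − 9 ⇒ q = 8/15.

-47/15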